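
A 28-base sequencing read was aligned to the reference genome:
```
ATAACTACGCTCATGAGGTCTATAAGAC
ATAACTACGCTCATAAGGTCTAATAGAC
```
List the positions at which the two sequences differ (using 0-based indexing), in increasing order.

14, 22, 23

Scanning 0-based: 14: G/A; 22: T/A; 23: A/T.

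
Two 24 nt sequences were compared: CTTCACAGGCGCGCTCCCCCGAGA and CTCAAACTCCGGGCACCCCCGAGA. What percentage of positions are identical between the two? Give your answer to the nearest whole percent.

8 positions differ (3, 4, 6, 7, 8, 9, 12, 15), so 16 of 24 match: 16/24 = 66.67%.

67%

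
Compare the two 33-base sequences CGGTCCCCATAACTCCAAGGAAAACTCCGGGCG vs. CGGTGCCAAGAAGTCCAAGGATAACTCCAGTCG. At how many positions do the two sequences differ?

The sequences differ at positions 5, 8, 10, 13, 22, 29, 31 (1-based) — 7 in total.

7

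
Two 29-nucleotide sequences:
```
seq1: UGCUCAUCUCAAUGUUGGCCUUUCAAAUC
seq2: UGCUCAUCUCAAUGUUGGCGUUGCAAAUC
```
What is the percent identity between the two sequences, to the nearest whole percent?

93%

Mismatches at positions 20, 23 (1-based): 2 of 29.
Identical positions: 27/29 = 93.1% → 93%.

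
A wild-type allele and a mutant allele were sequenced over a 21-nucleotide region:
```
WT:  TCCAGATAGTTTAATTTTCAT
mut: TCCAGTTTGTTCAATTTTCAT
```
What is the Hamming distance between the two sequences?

The sequences differ at sites 6, 8, 12 (1-based) — 3 in total.

3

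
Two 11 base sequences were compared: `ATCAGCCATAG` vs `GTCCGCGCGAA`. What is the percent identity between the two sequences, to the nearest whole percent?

45%

Mismatches at positions 1, 4, 7, 8, 9, 11 (1-based): 6 of 11.
Identical positions: 5/11 = 45.45% → 45%.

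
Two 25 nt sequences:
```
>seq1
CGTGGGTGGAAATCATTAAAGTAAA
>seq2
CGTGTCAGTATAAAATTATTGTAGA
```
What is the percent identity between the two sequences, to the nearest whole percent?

60%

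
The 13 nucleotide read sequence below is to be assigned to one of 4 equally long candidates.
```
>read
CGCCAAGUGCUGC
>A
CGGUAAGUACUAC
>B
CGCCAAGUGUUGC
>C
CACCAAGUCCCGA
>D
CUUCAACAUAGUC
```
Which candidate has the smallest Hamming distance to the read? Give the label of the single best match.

A differs at 4 bases; B differs at 1 base; C differs at 4 bases; D differs at 8 bases. The closest is B.

B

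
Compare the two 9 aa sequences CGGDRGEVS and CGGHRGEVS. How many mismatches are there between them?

Comparing position by position, 1 residue differs: 4 (D/H).

1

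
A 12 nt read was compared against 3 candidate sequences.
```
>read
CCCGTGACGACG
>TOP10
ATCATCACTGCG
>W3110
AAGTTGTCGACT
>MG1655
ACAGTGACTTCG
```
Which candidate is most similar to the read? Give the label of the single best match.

MG1655

TOP10 differs at 6 positions; W3110 differs at 6 positions; MG1655 differs at 4 positions. The closest is MG1655.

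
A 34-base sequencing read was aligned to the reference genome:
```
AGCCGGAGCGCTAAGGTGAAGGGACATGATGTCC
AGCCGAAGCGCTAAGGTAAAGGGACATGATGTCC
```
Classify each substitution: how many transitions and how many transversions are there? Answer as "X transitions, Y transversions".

Mismatches (1-based):
base 6: G→A (purine→purine, transition)
base 18: G→A (purine→purine, transition)

2 transitions, 0 transversions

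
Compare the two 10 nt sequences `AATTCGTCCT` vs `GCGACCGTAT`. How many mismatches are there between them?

8

Comparing position by position, 8 bases differ: 1 (A/G), 2 (A/C), 3 (T/G), 4 (T/A), 6 (G/C), 7 (T/G), 8 (C/T), 9 (C/A).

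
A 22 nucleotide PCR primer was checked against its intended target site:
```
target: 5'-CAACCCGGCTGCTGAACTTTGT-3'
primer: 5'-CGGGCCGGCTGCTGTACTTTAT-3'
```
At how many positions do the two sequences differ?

5

Comparing position by position, 5 positions differ: 2 (A/G), 3 (A/G), 4 (C/G), 15 (A/T), 21 (G/A).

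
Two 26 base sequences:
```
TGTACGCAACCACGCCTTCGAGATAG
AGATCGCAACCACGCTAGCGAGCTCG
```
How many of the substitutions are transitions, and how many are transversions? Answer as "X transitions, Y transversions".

1 transition, 7 transversions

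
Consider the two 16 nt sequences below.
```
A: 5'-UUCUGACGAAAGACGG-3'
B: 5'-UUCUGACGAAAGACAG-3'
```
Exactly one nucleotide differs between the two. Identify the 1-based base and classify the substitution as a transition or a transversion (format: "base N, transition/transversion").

base 15, transition

Base 15 changes G→A. G is a purine and A is a purine, so this is a transition.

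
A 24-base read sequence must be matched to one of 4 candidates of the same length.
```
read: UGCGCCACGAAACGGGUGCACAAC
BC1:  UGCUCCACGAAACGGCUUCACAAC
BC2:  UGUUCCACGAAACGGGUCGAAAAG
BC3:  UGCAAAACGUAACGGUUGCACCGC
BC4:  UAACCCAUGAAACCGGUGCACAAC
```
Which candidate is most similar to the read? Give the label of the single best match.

BC1 differs at 3 bases; BC2 differs at 6 bases; BC3 differs at 7 bases; BC4 differs at 5 bases. The closest is BC1.

BC1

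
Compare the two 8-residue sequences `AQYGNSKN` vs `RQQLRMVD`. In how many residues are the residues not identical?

The sequences differ at residues 1, 3, 4, 5, 6, 7, 8 (1-based) — 7 in total.

7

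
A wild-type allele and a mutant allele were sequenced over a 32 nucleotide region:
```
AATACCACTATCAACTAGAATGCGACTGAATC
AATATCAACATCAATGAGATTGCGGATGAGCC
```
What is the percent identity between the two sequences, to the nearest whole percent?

69%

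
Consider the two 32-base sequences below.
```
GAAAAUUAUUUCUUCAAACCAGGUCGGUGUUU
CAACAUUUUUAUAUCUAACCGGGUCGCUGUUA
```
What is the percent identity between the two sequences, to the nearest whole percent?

69%

10 positions differ (1, 4, 8, 11, 12, 13, 16, 21, 27, 32), so 22 of 32 match: 22/32 = 68.75%.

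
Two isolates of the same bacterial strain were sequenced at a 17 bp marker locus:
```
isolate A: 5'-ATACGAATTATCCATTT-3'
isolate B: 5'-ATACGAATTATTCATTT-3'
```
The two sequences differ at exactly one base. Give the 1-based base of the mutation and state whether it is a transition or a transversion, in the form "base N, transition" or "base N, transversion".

The sequences differ only at base 12: C→T (pyrimidine→pyrimidine), a transition.

base 12, transition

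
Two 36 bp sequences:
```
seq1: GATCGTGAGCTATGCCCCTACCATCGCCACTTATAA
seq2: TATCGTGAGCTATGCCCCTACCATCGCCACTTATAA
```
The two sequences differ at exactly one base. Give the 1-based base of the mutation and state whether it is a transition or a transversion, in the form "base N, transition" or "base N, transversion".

The sequences differ only at base 1: G→T (purine→pyrimidine), a transversion.

base 1, transversion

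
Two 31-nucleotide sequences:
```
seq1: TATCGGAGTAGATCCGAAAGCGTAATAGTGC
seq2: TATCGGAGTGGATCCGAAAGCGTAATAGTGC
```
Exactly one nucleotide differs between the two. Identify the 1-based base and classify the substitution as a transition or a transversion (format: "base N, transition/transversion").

Base 10 changes A→G. A is a purine and G is a purine, so this is a transition.

base 10, transition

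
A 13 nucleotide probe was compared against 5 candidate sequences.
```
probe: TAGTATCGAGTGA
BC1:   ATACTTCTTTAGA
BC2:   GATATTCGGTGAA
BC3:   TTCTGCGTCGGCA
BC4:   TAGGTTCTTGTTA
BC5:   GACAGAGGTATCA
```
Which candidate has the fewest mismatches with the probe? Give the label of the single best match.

BC4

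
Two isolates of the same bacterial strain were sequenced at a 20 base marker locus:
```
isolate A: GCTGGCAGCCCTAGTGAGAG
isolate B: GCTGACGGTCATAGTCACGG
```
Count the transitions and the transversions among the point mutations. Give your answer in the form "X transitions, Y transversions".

Mismatches (1-based):
base 5: G→A (purine→purine, transition)
base 7: A→G (purine→purine, transition)
base 9: C→T (pyrimidine→pyrimidine, transition)
base 11: C→A (pyrimidine→purine, transversion)
base 16: G→C (purine→pyrimidine, transversion)
base 18: G→C (purine→pyrimidine, transversion)
base 19: A→G (purine→purine, transition)

4 transitions, 3 transversions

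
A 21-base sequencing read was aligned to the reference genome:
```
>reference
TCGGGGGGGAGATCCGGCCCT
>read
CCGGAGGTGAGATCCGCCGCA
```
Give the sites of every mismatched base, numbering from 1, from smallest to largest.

Differences at site 1 (T→C), site 5 (G→A), site 8 (G→T), site 17 (G→C), site 19 (C→G), site 21 (T→A).

1, 5, 8, 17, 19, 21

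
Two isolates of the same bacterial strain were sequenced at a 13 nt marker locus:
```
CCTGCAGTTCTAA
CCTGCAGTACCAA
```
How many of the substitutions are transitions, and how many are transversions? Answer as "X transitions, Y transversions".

Transitions (purine↔purine or pyrimidine↔pyrimidine): 11 T→C.
Transversions (purine↔pyrimidine): 9 T→A.

1 transition, 1 transversion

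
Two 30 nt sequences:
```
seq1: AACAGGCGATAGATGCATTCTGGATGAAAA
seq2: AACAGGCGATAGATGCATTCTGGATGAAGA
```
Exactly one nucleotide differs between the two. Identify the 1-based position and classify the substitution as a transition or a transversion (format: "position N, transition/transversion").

position 29, transition

Position 29 changes A→G. A is a purine and G is a purine, so this is a transition.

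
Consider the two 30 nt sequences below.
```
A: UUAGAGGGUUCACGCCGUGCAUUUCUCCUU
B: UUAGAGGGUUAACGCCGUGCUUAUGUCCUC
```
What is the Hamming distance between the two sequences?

Mismatches (1-based): position 11: C→A; position 21: A→U; position 23: U→A; position 25: C→G; position 30: U→C.

5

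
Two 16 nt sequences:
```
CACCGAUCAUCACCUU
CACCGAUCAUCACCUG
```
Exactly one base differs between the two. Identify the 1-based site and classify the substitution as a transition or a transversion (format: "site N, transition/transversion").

The sequences differ only at site 16: U→G (pyrimidine→purine), a transversion.

site 16, transversion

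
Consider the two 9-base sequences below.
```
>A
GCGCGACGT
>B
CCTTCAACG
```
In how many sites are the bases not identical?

Comparing position by position, 7 sites differ: 1 (G/C), 3 (G/T), 4 (C/T), 5 (G/C), 7 (C/A), 8 (G/C), 9 (T/G).

7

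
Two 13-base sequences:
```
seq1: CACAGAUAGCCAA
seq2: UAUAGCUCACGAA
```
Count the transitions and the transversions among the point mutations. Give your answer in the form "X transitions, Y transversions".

3 transitions, 3 transversions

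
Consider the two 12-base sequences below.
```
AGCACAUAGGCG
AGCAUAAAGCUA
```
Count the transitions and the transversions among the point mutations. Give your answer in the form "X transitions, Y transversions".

Transitions (purine↔purine or pyrimidine↔pyrimidine): 5 C→U, 11 C→U, 12 G→A.
Transversions (purine↔pyrimidine): 7 U→A, 10 G→C.

3 transitions, 2 transversions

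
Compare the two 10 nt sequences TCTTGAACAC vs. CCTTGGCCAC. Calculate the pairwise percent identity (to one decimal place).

Mismatches at positions 1, 6, 7 (1-based): 3 of 10.
Identical positions: 7/10 = 70% → 70.0%.

70.0%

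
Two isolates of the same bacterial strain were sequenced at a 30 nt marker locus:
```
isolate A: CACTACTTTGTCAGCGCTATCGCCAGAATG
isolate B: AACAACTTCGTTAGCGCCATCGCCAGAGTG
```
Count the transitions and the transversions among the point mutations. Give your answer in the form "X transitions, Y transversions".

Transitions (purine↔purine or pyrimidine↔pyrimidine): 9 T→C, 12 C→T, 18 T→C, 28 A→G.
Transversions (purine↔pyrimidine): 1 C→A, 4 T→A.

4 transitions, 2 transversions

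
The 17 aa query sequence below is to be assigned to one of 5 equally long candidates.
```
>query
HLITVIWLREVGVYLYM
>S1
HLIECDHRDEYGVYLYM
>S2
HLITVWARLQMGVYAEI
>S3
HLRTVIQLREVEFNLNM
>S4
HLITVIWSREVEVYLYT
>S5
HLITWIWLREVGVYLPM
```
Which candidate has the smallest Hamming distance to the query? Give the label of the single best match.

S5

Hamming distances to query — S1: 7; S2: 9; S3: 6; S4: 3; S5: 2.
Smallest is S5 with 2 mismatches.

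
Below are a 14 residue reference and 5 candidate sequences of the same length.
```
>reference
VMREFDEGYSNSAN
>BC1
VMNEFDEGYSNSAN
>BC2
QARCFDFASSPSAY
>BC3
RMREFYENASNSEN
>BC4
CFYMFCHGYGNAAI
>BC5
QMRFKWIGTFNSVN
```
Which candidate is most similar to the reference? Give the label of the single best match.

BC1 differs at 1 residue; BC2 differs at 8 residues; BC3 differs at 5 residues; BC4 differs at 9 residues; BC5 differs at 8 residues. The closest is BC1.

BC1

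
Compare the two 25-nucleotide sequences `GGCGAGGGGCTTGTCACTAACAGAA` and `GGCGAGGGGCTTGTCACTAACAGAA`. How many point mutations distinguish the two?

The two sequences are identical at every position.

0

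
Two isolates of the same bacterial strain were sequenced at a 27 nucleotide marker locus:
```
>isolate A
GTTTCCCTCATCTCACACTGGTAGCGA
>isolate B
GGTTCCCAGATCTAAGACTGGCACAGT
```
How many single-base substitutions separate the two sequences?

The sequences differ at bases 2, 8, 9, 14, 16, 22, 24, 25, 27 (1-based) — 9 in total.

9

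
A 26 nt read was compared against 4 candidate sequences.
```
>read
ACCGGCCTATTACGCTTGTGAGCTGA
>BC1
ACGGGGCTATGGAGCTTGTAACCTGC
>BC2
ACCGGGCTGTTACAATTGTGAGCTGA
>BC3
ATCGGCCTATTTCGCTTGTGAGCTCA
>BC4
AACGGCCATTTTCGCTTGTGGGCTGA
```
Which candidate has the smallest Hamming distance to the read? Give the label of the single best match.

BC3

Hamming distances to read — BC1: 8; BC2: 4; BC3: 3; BC4: 5.
Smallest is BC3 with 3 mismatches.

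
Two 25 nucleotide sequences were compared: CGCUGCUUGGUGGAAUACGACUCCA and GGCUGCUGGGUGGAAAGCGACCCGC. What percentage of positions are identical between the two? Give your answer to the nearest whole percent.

7 positions differ (1, 8, 16, 17, 22, 24, 25), so 18 of 25 match: 18/25 = 72%.

72%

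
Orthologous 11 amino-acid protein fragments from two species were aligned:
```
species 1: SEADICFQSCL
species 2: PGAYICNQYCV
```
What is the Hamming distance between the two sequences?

6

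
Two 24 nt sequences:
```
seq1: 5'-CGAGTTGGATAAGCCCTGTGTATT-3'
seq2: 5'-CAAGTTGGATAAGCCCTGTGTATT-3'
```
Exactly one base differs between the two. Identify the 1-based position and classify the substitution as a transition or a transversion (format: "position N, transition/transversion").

Position 2 changes G→A. G is a purine and A is a purine, so this is a transition.

position 2, transition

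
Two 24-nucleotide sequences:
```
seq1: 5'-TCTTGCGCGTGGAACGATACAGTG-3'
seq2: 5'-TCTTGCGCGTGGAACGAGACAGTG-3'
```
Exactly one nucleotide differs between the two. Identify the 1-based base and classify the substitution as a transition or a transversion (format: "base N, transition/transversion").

base 18, transversion

Base 18 changes T→G. T is a pyrimidine and G is a purine, so this is a transversion.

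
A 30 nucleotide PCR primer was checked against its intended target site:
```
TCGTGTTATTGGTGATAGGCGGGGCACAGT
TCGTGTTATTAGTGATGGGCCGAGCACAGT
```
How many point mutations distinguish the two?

The sequences differ at bases 11, 17, 21, 23 (1-based) — 4 in total.

4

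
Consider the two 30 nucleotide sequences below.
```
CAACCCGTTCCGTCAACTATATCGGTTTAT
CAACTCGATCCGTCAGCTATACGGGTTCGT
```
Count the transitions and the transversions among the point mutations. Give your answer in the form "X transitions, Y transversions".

Transitions (purine↔purine or pyrimidine↔pyrimidine): 5 C→T, 16 A→G, 22 T→C, 28 T→C, 29 A→G.
Transversions (purine↔pyrimidine): 8 T→A, 23 C→G.

5 transitions, 2 transversions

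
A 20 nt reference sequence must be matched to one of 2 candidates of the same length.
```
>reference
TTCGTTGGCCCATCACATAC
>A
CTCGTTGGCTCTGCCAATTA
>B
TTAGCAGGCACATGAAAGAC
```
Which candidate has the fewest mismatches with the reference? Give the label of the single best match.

B

Hamming distances to reference — A: 8; B: 7.
Smallest is B with 7 mismatches.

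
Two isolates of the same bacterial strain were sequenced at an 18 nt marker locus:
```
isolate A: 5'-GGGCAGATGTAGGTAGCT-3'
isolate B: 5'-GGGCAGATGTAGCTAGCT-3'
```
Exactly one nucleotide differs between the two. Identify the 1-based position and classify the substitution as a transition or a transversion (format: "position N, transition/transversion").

Position 13 changes G→C. G is a purine and C is a pyrimidine, so this is a transversion.

position 13, transversion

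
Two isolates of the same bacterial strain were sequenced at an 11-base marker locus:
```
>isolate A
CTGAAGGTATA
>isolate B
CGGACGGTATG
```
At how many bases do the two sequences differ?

3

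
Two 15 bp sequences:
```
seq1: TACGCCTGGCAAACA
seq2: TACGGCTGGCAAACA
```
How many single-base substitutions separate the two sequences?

1

The sequences differ at positions 5 (1-based) — 1 in total.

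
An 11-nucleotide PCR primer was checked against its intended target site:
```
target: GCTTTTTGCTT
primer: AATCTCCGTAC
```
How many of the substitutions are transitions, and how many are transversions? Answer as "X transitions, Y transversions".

6 transitions, 2 transversions

Transitions (purine↔purine or pyrimidine↔pyrimidine): 1 G→A, 4 T→C, 6 T→C, 7 T→C, 9 C→T, 11 T→C.
Transversions (purine↔pyrimidine): 2 C→A, 10 T→A.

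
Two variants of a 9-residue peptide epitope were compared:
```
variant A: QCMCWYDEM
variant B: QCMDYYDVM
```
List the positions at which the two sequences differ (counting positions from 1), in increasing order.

4, 5, 8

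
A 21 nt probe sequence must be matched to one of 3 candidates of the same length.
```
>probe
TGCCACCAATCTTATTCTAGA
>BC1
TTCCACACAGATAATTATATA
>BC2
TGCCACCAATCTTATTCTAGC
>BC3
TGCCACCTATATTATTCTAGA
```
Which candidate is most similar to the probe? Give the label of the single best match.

Hamming distances to probe — BC1: 8; BC2: 1; BC3: 2.
Smallest is BC2 with 1 mismatch.

BC2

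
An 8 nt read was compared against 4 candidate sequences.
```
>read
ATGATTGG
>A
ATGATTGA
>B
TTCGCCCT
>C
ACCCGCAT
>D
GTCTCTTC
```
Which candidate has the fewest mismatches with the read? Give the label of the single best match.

A differs at 1 base; B differs at 7 bases; C differs at 7 bases; D differs at 6 bases. The closest is A.

A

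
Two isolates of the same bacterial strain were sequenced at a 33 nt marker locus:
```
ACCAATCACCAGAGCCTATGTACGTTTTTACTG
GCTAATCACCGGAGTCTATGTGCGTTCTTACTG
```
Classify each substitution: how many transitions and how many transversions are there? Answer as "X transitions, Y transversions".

6 transitions, 0 transversions

Mismatches (1-based):
position 1: A→G (purine→purine, transition)
position 3: C→T (pyrimidine→pyrimidine, transition)
position 11: A→G (purine→purine, transition)
position 15: C→T (pyrimidine→pyrimidine, transition)
position 22: A→G (purine→purine, transition)
position 27: T→C (pyrimidine→pyrimidine, transition)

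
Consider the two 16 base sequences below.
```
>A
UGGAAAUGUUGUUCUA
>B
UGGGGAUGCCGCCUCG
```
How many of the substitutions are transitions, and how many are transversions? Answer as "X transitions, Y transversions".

9 transitions, 0 transversions

Mismatches (1-based):
site 4: A→G (purine→purine, transition)
site 5: A→G (purine→purine, transition)
site 9: U→C (pyrimidine→pyrimidine, transition)
site 10: U→C (pyrimidine→pyrimidine, transition)
site 12: U→C (pyrimidine→pyrimidine, transition)
site 13: U→C (pyrimidine→pyrimidine, transition)
site 14: C→U (pyrimidine→pyrimidine, transition)
site 15: U→C (pyrimidine→pyrimidine, transition)
site 16: A→G (purine→purine, transition)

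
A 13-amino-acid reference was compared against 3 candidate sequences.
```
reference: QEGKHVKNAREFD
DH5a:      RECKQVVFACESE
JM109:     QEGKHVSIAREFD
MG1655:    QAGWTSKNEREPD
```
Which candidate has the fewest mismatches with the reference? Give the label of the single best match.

JM109

Hamming distances to reference — DH5a: 8; JM109: 2; MG1655: 6.
Smallest is JM109 with 2 mismatches.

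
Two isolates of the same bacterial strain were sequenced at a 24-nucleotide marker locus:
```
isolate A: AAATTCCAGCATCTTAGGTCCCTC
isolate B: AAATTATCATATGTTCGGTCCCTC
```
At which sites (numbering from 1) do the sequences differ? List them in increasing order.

Scanning 1-based: 6: C/A; 7: C/T; 8: A/C; 9: G/A; 10: C/T; 13: C/G; 16: A/C.

6, 7, 8, 9, 10, 13, 16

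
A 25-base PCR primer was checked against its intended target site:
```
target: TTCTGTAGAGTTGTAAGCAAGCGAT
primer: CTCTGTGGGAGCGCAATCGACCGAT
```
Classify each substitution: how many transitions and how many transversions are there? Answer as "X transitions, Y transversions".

Mismatches (1-based):
base 1: T→C (pyrimidine→pyrimidine, transition)
base 7: A→G (purine→purine, transition)
base 9: A→G (purine→purine, transition)
base 10: G→A (purine→purine, transition)
base 11: T→G (pyrimidine→purine, transversion)
base 12: T→C (pyrimidine→pyrimidine, transition)
base 14: T→C (pyrimidine→pyrimidine, transition)
base 17: G→T (purine→pyrimidine, transversion)
base 19: A→G (purine→purine, transition)
base 21: G→C (purine→pyrimidine, transversion)

7 transitions, 3 transversions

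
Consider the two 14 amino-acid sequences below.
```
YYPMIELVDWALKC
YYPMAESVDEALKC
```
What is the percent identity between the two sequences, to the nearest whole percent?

79%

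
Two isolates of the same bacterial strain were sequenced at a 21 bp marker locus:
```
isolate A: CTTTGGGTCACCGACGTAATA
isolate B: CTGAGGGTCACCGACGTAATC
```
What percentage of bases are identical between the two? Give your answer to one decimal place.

85.7%

3 positions differ (3, 4, 21), so 18 of 21 match: 18/21 = 85.71%.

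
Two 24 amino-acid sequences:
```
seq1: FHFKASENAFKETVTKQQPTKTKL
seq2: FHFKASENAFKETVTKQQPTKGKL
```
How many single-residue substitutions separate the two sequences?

Mismatches (1-based): residue 22: T→G.

1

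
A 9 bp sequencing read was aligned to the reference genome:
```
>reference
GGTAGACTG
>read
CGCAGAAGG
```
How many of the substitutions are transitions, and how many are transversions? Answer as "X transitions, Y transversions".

Transitions (purine↔purine or pyrimidine↔pyrimidine): 3 T→C.
Transversions (purine↔pyrimidine): 1 G→C, 7 C→A, 8 T→G.

1 transition, 3 transversions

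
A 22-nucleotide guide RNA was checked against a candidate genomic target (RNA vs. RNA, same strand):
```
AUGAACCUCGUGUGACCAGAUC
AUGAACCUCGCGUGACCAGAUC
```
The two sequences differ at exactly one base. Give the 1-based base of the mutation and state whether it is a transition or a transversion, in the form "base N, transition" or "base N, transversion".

base 11, transition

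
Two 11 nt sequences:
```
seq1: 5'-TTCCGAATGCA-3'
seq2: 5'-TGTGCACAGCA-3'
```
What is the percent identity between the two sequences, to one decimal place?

45.5%

Mismatches at positions 2, 3, 4, 5, 7, 8 (1-based): 6 of 11.
Identical positions: 5/11 = 45.45% → 45.5%.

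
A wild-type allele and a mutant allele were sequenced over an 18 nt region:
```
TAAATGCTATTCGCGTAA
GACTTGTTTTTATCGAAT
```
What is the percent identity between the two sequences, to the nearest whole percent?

50%

Mismatches at positions 1, 3, 4, 7, 9, 12, 13, 16, 18 (1-based): 9 of 18.
Identical positions: 9/18 = 50% → 50%.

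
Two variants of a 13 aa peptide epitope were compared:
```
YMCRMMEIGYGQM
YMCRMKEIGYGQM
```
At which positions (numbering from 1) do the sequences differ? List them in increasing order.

Scanning 1-based: 6: M/K.

6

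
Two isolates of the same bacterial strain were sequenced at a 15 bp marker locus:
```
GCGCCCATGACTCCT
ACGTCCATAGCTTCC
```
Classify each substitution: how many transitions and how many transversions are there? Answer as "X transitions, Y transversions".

6 transitions, 0 transversions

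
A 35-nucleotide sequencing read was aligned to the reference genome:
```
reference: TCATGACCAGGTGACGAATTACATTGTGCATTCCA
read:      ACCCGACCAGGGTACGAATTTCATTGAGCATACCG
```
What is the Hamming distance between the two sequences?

The sequences differ at bases 1, 3, 4, 12, 13, 21, 27, 32, 35 (1-based) — 9 in total.

9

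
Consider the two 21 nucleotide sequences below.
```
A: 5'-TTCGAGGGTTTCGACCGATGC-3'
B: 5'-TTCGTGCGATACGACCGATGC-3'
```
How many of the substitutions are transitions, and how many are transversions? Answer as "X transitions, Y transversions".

0 transitions, 4 transversions

Mismatches (1-based):
position 5: A→T (purine→pyrimidine, transversion)
position 7: G→C (purine→pyrimidine, transversion)
position 9: T→A (pyrimidine→purine, transversion)
position 11: T→A (pyrimidine→purine, transversion)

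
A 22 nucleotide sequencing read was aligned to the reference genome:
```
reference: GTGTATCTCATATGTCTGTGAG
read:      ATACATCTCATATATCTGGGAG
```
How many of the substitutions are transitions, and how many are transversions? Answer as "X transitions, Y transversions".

4 transitions, 1 transversion

Mismatches (1-based):
base 1: G→A (purine→purine, transition)
base 3: G→A (purine→purine, transition)
base 4: T→C (pyrimidine→pyrimidine, transition)
base 14: G→A (purine→purine, transition)
base 19: T→G (pyrimidine→purine, transversion)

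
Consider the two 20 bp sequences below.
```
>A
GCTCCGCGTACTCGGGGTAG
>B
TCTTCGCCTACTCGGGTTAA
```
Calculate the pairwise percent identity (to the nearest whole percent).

75%

Mismatches at positions 1, 4, 8, 17, 20 (1-based): 5 of 20.
Identical positions: 15/20 = 75% → 75%.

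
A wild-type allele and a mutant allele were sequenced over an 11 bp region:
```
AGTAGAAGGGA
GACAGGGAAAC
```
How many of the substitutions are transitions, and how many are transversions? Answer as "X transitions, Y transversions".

8 transitions, 1 transversion

Mismatches (1-based):
base 1: A→G (purine→purine, transition)
base 2: G→A (purine→purine, transition)
base 3: T→C (pyrimidine→pyrimidine, transition)
base 6: A→G (purine→purine, transition)
base 7: A→G (purine→purine, transition)
base 8: G→A (purine→purine, transition)
base 9: G→A (purine→purine, transition)
base 10: G→A (purine→purine, transition)
base 11: A→C (purine→pyrimidine, transversion)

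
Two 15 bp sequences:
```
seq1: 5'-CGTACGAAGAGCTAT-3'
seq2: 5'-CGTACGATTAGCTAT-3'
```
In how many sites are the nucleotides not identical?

2

Comparing position by position, 2 sites differ: 8 (A/T), 9 (G/T).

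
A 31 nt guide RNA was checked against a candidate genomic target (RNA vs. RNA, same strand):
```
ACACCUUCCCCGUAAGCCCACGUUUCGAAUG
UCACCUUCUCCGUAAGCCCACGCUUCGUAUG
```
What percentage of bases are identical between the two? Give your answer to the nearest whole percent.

4 positions differ (1, 9, 23, 28), so 27 of 31 match: 27/31 = 87.1%.

87%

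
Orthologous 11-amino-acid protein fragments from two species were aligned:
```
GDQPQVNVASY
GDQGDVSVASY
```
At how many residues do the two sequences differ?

3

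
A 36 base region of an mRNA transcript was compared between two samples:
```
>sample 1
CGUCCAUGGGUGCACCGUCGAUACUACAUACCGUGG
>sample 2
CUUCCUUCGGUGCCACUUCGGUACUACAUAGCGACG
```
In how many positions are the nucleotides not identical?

Comparing position by position, 10 positions differ: 2 (G/U), 6 (A/U), 8 (G/C), 14 (A/C), 15 (C/A), 17 (G/U), 21 (A/G), 31 (C/G), 34 (U/A), 35 (G/C).

10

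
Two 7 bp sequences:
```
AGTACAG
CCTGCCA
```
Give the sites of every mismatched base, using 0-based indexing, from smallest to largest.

Scanning 0-based: 0: A/C; 1: G/C; 3: A/G; 5: A/C; 6: G/A.

0, 1, 3, 5, 6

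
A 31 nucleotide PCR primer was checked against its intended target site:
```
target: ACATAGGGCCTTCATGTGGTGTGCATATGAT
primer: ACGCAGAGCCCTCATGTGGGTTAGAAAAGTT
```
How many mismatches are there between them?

11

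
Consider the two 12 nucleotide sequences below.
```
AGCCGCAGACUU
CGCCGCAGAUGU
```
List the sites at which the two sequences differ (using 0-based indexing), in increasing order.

0, 9, 10

Differences at site 0 (A→C), site 9 (C→U), site 10 (U→G).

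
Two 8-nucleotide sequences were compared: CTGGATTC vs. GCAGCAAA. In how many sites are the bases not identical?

7

Mismatches (1-based): site 1: C→G; site 2: T→C; site 3: G→A; site 5: A→C; site 6: T→A; site 7: T→A; site 8: C→A.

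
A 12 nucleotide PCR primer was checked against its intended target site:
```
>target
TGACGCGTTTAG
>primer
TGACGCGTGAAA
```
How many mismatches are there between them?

The sequences differ at positions 9, 10, 12 (1-based) — 3 in total.

3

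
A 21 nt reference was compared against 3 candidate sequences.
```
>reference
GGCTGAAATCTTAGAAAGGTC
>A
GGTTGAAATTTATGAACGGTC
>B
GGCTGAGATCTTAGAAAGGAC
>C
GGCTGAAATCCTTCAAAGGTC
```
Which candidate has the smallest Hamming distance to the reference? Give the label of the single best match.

B

Hamming distances to reference — A: 5; B: 2; C: 3.
Smallest is B with 2 mismatches.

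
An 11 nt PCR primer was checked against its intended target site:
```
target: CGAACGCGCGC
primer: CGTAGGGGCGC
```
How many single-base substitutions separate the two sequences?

3

The sequences differ at sites 3, 5, 7 (1-based) — 3 in total.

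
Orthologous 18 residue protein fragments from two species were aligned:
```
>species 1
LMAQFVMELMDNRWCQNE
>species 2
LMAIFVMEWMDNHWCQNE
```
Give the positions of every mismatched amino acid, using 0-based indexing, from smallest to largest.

Differences at position 3 (Q→I), position 8 (L→W), position 12 (R→H).

3, 8, 12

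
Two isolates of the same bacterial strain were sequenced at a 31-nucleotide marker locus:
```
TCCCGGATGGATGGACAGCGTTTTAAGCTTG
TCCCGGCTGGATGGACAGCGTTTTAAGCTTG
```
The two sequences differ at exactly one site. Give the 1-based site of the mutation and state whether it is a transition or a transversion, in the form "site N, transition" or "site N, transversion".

Site 7 changes A→C. A is a purine and C is a pyrimidine, so this is a transversion.

site 7, transversion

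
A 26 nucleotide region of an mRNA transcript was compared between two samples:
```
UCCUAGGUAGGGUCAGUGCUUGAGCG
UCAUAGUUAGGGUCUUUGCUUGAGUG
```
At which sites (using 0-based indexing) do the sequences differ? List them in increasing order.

2, 6, 14, 15, 24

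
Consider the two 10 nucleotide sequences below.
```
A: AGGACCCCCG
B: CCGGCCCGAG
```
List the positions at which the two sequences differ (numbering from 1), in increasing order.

1, 2, 4, 8, 9

Differences at position 1 (A→C), position 2 (G→C), position 4 (A→G), position 8 (C→G), position 9 (C→A).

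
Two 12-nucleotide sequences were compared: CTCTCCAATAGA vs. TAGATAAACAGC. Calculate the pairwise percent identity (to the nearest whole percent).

33%

Mismatches at positions 1, 2, 3, 4, 5, 6, 9, 12 (1-based): 8 of 12.
Identical positions: 4/12 = 33.33% → 33%.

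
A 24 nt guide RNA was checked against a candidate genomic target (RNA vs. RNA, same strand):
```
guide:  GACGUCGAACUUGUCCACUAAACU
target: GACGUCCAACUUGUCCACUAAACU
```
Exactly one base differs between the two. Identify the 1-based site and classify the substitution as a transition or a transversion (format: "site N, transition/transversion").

Site 7 changes G→C. G is a purine and C is a pyrimidine, so this is a transversion.

site 7, transversion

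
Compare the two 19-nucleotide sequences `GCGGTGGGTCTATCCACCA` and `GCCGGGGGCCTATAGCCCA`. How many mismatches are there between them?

6

Mismatches (1-based): base 3: G→C; base 5: T→G; base 9: T→C; base 14: C→A; base 15: C→G; base 16: A→C.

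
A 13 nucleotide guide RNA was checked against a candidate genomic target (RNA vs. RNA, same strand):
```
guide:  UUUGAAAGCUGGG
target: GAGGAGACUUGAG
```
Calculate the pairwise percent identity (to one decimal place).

7 positions differ (1, 2, 3, 6, 8, 9, 12), so 6 of 13 match: 6/13 = 46.15%.

46.2%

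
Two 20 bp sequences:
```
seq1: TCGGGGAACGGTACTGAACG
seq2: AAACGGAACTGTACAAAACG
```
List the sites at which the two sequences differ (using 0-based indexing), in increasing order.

Scanning 0-based: 0: T/A; 1: C/A; 2: G/A; 3: G/C; 9: G/T; 14: T/A; 15: G/A.

0, 1, 2, 3, 9, 14, 15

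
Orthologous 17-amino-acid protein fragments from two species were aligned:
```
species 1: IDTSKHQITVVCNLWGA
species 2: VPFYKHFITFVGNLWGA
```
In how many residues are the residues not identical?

The sequences differ at residues 1, 2, 3, 4, 7, 10, 12 (1-based) — 7 in total.

7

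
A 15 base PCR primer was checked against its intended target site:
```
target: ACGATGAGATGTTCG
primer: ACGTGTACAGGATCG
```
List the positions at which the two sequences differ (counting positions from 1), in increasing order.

4, 5, 6, 8, 10, 12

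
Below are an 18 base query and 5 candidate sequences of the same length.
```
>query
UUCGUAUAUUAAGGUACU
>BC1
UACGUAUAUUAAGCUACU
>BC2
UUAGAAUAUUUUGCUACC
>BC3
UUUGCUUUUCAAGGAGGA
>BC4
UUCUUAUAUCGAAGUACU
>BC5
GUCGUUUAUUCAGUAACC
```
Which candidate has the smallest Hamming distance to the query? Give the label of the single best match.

BC1 differs at 2 bases; BC2 differs at 6 bases; BC3 differs at 9 bases; BC4 differs at 4 bases; BC5 differs at 6 bases. The closest is BC1.

BC1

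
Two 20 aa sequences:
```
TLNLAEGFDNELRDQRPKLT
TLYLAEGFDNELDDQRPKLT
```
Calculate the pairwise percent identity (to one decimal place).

90.0%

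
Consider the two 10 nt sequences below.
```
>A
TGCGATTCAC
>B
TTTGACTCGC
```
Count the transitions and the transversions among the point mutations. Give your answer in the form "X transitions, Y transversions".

3 transitions, 1 transversion

Transitions (purine↔purine or pyrimidine↔pyrimidine): 3 C→T, 6 T→C, 9 A→G.
Transversions (purine↔pyrimidine): 2 G→T.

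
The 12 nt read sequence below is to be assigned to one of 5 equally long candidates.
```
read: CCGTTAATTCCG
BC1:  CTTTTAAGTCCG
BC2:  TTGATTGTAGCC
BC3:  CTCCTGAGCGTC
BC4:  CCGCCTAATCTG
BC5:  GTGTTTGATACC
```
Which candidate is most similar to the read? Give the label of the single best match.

BC1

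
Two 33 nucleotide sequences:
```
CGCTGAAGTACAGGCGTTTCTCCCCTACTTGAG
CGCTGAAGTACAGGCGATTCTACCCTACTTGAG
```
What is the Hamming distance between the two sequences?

2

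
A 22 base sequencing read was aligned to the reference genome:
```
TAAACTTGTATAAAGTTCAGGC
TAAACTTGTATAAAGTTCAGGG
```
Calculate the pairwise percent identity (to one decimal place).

95.5%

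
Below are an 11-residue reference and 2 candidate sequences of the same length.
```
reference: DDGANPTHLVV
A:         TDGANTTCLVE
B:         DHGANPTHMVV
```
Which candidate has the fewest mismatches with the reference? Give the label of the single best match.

B

Hamming distances to reference — A: 4; B: 2.
Smallest is B with 2 mismatches.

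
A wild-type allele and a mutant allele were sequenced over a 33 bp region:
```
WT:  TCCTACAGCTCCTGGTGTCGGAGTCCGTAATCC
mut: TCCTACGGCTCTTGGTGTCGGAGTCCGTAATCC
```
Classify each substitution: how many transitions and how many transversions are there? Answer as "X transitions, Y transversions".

Transitions (purine↔purine or pyrimidine↔pyrimidine): 7 A→G, 12 C→T.
Transversions (purine↔pyrimidine): none.

2 transitions, 0 transversions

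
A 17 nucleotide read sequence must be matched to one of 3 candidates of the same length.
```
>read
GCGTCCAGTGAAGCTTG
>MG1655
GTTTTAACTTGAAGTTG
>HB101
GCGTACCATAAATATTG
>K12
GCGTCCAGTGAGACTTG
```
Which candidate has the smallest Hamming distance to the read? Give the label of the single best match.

MG1655 differs at 9 bases; HB101 differs at 6 bases; K12 differs at 2 bases. The closest is K12.

K12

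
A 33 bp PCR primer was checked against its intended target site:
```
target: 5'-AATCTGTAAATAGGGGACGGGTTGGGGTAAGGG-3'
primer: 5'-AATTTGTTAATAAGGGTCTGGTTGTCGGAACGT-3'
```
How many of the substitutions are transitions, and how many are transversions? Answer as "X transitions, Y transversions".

2 transitions, 8 transversions

Transitions (purine↔purine or pyrimidine↔pyrimidine): 4 C→T, 13 G→A.
Transversions (purine↔pyrimidine): 8 A→T, 17 A→T, 19 G→T, 25 G→T, 26 G→C, 28 T→G, 31 G→C, 33 G→T.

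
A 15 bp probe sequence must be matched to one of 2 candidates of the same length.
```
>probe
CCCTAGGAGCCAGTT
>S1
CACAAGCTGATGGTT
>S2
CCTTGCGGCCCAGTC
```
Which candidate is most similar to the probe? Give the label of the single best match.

S2

S1 differs at 7 bases; S2 differs at 6 bases. The closest is S2.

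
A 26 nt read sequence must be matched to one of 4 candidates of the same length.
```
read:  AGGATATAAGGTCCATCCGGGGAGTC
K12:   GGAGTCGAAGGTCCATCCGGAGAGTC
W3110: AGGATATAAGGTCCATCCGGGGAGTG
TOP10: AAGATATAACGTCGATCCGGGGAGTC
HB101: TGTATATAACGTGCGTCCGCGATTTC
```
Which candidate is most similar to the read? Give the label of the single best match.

W3110

K12 differs at 6 positions; W3110 differs at 1 position; TOP10 differs at 3 positions; HB101 differs at 9 positions. The closest is W3110.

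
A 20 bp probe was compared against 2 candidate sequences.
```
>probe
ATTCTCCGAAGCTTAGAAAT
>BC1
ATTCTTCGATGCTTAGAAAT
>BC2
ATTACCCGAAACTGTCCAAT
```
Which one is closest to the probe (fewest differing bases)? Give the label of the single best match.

BC1 differs at 2 bases; BC2 differs at 7 bases. The closest is BC1.

BC1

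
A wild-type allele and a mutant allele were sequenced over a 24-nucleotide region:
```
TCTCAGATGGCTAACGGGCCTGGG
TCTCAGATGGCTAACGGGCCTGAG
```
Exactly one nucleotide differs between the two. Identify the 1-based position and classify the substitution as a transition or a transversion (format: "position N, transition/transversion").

position 23, transition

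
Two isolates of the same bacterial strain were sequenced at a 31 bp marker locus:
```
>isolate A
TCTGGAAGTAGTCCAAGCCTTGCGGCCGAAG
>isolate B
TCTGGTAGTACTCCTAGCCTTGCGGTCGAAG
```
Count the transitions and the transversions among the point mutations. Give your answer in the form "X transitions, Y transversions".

Transitions (purine↔purine or pyrimidine↔pyrimidine): 26 C→T.
Transversions (purine↔pyrimidine): 6 A→T, 11 G→C, 15 A→T.

1 transition, 3 transversions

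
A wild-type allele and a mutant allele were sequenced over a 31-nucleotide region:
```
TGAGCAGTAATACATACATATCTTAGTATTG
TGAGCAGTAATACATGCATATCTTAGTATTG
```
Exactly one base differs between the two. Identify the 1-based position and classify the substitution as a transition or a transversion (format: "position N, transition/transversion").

Position 16 changes A→G. A is a purine and G is a purine, so this is a transition.

position 16, transition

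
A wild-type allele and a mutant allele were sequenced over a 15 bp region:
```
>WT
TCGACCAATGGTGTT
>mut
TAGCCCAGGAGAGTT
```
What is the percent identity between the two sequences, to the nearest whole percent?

Mismatches at positions 2, 4, 8, 9, 10, 12 (1-based): 6 of 15.
Identical positions: 9/15 = 60% → 60%.

60%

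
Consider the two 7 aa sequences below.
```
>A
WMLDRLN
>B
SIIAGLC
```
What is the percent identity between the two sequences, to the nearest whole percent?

Mismatches at positions 1, 2, 3, 4, 5, 7 (1-based): 6 of 7.
Identical positions: 1/7 = 14.29% → 14%.

14%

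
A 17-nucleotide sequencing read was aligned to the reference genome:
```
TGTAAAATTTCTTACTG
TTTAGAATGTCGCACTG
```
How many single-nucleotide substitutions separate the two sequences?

5

Comparing position by position, 5 bases differ: 2 (G/T), 5 (A/G), 9 (T/G), 12 (T/G), 13 (T/C).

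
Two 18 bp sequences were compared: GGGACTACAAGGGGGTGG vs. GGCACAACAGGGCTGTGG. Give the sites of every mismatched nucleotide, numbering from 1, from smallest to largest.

3, 6, 10, 13, 14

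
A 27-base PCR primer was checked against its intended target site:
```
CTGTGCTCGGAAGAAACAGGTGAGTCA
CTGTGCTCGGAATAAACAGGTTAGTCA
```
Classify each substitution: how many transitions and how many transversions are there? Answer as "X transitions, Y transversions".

Transitions (purine↔purine or pyrimidine↔pyrimidine): none.
Transversions (purine↔pyrimidine): 13 G→T, 22 G→T.

0 transitions, 2 transversions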